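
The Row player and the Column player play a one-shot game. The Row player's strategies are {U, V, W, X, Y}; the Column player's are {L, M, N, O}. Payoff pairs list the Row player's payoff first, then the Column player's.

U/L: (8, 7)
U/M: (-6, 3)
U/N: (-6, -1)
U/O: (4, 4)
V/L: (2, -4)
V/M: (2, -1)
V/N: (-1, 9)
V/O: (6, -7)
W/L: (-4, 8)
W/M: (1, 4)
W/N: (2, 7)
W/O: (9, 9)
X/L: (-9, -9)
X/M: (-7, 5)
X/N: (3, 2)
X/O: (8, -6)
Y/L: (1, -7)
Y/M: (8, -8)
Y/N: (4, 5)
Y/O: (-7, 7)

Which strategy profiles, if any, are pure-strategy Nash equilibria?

Check mutual best responses: a cell is a NE iff neither player can gain by unilaterally deviating.
The Row player's best responses — vs L: U (payoff 8); vs M: Y (payoff 8); vs N: Y (payoff 4); vs O: W (payoff 9).
The Column player's best responses — vs U: L (payoff 7); vs V: N (payoff 9); vs W: O (payoff 9); vs X: M (payoff 5); vs Y: O (payoff 7).
Mutual best responses occur at (U, L) and (W, O); at each, neither player gains by switching.

(U, L) and (W, O)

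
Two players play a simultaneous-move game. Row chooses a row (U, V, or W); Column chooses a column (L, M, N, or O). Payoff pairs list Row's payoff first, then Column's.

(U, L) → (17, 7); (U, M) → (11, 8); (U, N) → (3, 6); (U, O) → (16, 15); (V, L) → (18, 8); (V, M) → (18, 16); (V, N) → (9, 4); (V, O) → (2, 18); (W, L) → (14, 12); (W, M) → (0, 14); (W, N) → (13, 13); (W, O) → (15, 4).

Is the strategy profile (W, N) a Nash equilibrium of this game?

No

Holding Column at N: Row gets 13 from W, versus 3 from U, 9 from V. No profitable deviation for Row.
Holding Row at W: Column gets 13 from N but could get 14 by switching to M. Column has a profitable deviation.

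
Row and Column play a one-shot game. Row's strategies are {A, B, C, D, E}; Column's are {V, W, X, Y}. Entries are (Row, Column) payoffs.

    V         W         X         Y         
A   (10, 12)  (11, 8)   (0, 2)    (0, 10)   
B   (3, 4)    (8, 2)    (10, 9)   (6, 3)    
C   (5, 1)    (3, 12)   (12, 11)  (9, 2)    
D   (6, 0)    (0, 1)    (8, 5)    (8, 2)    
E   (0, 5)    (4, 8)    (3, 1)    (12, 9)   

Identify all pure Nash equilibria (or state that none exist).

(A, V) and (E, Y)

A profile is a Nash equilibrium when each player is best-responding to the other.
Row's best responses — vs V: A (payoff 10); vs W: A (payoff 11); vs X: C (payoff 12); vs Y: E (payoff 12).
Column's best responses — vs A: V (payoff 12); vs B: X (payoff 9); vs C: W (payoff 12); vs D: X (payoff 5); vs E: Y (payoff 9).
Mutual best responses occur at (A, V) and (E, Y); at each, neither player gains by switching.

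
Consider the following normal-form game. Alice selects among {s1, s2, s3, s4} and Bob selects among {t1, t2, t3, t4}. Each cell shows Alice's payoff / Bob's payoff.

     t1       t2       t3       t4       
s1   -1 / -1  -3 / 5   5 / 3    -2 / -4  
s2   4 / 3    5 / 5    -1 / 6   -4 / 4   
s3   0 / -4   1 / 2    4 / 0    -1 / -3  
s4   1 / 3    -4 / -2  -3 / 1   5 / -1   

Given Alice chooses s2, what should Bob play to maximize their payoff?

t3

With Alice fixed at s2, Bob's payoffs are: t1 → 3, t2 → 5, t3 → 6, t4 → 4.
The maximum is 6, achieved by t3.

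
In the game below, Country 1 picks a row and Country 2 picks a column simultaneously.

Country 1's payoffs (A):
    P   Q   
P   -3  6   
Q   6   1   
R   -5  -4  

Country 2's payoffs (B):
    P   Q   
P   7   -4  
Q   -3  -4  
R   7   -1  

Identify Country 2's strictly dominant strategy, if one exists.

Check whether one of Country 2's strategies beats all alternatives regardless of what the opponent does.
P strictly dominates: vs P: 7 > -4; vs Q: -3 > -4; vs R: 7 > -1.

P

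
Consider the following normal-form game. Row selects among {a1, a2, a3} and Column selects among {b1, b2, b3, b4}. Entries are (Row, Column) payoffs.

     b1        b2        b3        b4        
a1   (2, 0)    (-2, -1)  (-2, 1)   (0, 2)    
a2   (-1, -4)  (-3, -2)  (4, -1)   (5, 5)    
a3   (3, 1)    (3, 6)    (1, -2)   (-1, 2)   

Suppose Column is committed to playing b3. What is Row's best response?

a2

With Column fixed at b3, Row's payoffs are: a1 → -2, a2 → 4, a3 → 1.
The maximum is 4, achieved by a2.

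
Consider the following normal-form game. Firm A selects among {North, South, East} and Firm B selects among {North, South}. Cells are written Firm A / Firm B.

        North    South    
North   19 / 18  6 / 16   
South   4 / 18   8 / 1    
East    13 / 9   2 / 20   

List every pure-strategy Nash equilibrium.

A profile is a Nash equilibrium when each player is best-responding to the other.
Firm A's best responses — vs North: North (payoff 19); vs South: South (payoff 8).
Firm B's best responses — vs North: North (payoff 18); vs South: North (payoff 18); vs East: South (payoff 20).
The only mutual best response is (North, North); neither player gains by switching there.

(North, North)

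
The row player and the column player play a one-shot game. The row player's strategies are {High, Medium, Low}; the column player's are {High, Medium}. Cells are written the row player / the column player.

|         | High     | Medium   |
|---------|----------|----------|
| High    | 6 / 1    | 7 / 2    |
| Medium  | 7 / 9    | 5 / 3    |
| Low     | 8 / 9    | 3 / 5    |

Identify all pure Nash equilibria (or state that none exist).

(High, Medium) and (Low, High)

Check mutual best responses: a cell is a NE iff neither player can gain by unilaterally deviating.
The row player's best responses — vs High: Low (payoff 8); vs Medium: High (payoff 7).
The column player's best responses — vs High: Medium (payoff 2); vs Medium: High (payoff 9); vs Low: High (payoff 9).
Mutual best responses occur at (High, Medium) and (Low, High); at each, neither player gains by switching.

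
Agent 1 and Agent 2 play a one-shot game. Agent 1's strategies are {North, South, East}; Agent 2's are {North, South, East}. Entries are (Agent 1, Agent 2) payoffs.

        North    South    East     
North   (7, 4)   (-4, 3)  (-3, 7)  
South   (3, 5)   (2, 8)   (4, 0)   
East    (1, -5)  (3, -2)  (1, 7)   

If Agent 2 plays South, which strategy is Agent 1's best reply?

With Agent 2 fixed at South, Agent 1's payoffs are: North → -4, South → 2, East → 3.
The maximum is 3, achieved by East.

East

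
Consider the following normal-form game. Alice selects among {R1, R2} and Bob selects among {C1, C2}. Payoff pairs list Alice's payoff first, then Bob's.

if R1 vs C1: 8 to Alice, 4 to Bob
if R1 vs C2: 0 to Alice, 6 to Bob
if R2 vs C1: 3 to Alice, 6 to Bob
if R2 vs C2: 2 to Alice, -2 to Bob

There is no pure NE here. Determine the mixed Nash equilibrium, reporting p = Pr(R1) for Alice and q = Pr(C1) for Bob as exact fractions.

Each player's mixing probability is pinned down by making the *other* player indifferent.
Bob indifferent between C1 and C2: p·4 + (1−p)·6 = p·6 + (1−p)·(-2) ⟹ 6 + (-2)p = (-2) + 8p ⟹ p = 4/5.
Alice indifferent between R1 and R2: q·8 + (1−q)·0 = q·3 + (1−q)·2 ⟹ 0 + 8q = 2 + 1q ⟹ q = 2/7.

p = 4/5, q = 2/7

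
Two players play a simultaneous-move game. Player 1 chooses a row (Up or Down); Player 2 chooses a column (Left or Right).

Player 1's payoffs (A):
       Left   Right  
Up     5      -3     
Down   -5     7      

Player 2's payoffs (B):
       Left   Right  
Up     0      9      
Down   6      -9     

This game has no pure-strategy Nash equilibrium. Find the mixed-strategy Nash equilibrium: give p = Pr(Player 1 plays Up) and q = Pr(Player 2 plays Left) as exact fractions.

In a mixed NE each player is indifferent between their pure strategies, so the opponent's mix sets the indifference.
Player 2 indifferent between Left and Right: p·0 + (1−p)·6 = p·9 + (1−p)·(-9) ⟹ 6 + (-6)p = (-9) + 18p ⟹ p = 5/8.
Player 1 indifferent between Up and Down: q·5 + (1−q)·(-3) = q·(-5) + (1−q)·7 ⟹ (-3) + 8q = 7 + (-12)q ⟹ q = 1/2.

p = 5/8, q = 1/2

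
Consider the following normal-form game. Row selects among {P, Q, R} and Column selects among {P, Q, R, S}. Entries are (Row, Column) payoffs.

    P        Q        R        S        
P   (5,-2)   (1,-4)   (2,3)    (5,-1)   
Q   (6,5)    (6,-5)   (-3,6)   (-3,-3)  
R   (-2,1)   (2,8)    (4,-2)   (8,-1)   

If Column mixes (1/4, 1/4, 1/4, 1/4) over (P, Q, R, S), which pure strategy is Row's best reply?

Row's best reply maximizes expected payoff against the mix.
P: (1/4)·5 + (1/4)·1 + (1/4)·2 + (1/4)·5 = 13/4
Q: (1/4)·6 + (1/4)·6 + (1/4)·(-3) + (1/4)·(-3) = 3/2
R: (1/4)·(-2) + (1/4)·2 + (1/4)·4 + (1/4)·8 = 3
Highest expected payoff is 13/4, from P.

P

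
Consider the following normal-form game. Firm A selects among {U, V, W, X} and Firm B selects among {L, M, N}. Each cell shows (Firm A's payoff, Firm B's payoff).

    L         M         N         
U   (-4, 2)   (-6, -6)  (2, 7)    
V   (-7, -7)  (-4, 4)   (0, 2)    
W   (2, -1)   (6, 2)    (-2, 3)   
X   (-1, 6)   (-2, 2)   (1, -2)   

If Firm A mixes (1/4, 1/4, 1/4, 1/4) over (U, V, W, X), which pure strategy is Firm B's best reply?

Firm B's best reply maximizes expected payoff against the mix.
L: (1/4)·2 + (1/4)·(-7) + (1/4)·(-1) + (1/4)·6 = 0
M: (1/4)·(-6) + (1/4)·4 + (1/4)·2 + (1/4)·2 = 1/2
N: (1/4)·7 + (1/4)·2 + (1/4)·3 + (1/4)·(-2) = 5/2
Highest expected payoff is 5/2, from N.

N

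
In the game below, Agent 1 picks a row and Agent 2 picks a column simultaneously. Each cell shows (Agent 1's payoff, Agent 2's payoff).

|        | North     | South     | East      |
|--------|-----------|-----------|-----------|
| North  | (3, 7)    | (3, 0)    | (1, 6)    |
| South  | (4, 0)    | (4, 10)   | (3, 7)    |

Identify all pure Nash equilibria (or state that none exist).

A profile is a Nash equilibrium when each player is best-responding to the other.
Agent 1's best responses — vs North: South (payoff 4); vs South: South (payoff 4); vs East: South (payoff 3).
Agent 2's best responses — vs North: North (payoff 7); vs South: South (payoff 10).
The only mutual best response is (South, South); neither player gains by switching there.

(South, South)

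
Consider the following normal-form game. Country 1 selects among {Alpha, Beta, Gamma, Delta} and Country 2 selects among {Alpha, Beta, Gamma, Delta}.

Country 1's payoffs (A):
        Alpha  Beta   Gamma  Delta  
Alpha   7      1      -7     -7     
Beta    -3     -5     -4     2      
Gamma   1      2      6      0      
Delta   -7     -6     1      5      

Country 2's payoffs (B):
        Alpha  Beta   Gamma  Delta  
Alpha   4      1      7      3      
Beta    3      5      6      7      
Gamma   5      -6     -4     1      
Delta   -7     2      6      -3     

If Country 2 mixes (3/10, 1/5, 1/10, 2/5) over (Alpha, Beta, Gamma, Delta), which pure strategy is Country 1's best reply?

Compute Country 1's expected payoff from each pure strategy against the given mix.
Alpha: (3/10)·7 + (1/5)·1 + (1/10)·(-7) + (2/5)·(-7) = -6/5
Beta: (3/10)·(-3) + (1/5)·(-5) + (1/10)·(-4) + (2/5)·2 = -3/2
Gamma: (3/10)·1 + (1/5)·2 + (1/10)·6 + (2/5)·0 = 13/10
Delta: (3/10)·(-7) + (1/5)·(-6) + (1/10)·1 + (2/5)·5 = -6/5
Highest expected payoff is 13/10, from Gamma.

Gamma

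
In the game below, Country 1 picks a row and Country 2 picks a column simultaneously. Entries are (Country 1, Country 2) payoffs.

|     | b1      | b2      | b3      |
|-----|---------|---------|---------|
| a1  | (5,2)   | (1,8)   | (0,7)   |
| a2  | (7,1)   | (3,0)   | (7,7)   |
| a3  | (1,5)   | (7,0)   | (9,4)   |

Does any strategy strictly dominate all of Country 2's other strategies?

No strictly dominant strategy

Check whether one of Country 2's strategies beats all alternatives regardless of what the opponent does.
b1 is not dominant: against a1, b2 gives 8 > 2.
b2 is not dominant: against a2, b1 gives 1 > 0.
b3 is not dominant: against a1, b2 gives 8 > 7.
No single strategy is best against every opponent action.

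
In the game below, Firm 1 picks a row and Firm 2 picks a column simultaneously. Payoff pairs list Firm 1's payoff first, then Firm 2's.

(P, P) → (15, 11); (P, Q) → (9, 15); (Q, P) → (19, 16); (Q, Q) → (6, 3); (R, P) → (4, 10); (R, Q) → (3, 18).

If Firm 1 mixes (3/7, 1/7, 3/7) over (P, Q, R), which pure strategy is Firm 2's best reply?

Q

Compute Firm 2's expected payoff from each pure strategy against the given mix.
P: (3/7)·11 + (1/7)·16 + (3/7)·10 = 79/7
Q: (3/7)·15 + (1/7)·3 + (3/7)·18 = 102/7
Highest expected payoff is 102/7, from Q.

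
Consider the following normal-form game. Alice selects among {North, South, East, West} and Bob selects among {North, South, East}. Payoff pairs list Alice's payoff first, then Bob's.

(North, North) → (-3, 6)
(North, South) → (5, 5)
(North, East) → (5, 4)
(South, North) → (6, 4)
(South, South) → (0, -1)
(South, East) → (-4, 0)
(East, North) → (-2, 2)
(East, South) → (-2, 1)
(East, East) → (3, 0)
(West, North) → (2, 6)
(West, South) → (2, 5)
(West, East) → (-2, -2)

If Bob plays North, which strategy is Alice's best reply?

With Bob fixed at North, Alice's payoffs are: North → -3, South → 6, East → -2, West → 2.
The maximum is 6, achieved by South.

South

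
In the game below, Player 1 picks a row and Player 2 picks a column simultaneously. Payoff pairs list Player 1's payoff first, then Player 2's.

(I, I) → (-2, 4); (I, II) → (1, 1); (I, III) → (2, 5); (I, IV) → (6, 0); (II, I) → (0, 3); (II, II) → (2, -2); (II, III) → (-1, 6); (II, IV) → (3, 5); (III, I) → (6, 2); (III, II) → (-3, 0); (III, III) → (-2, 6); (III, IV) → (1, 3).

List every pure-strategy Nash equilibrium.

A profile is a Nash equilibrium when each player is best-responding to the other.
Player 1's best responses — vs I: III (payoff 6); vs II: II (payoff 2); vs III: I (payoff 2); vs IV: I (payoff 6).
Player 2's best responses — vs I: III (payoff 5); vs II: III (payoff 6); vs III: III (payoff 6).
The only mutual best response is (I, III); neither player gains by switching there.

(I, III)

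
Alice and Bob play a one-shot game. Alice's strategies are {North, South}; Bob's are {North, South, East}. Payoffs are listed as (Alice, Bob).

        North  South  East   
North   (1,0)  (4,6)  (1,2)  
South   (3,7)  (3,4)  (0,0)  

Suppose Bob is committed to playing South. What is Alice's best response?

With Bob fixed at South, Alice's payoffs are: North → 4, South → 3.
The maximum is 4, achieved by North.

North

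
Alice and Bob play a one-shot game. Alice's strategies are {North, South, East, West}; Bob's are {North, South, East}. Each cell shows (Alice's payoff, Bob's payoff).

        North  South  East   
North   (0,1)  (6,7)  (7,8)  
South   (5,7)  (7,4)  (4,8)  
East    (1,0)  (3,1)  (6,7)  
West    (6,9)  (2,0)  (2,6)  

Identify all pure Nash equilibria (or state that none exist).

Check mutual best responses: a cell is a NE iff neither player can gain by unilaterally deviating.
Alice's best responses — vs North: West (payoff 6); vs South: South (payoff 7); vs East: North (payoff 7).
Bob's best responses — vs North: East (payoff 8); vs South: East (payoff 8); vs East: East (payoff 7); vs West: North (payoff 9).
Mutual best responses occur at (North, East) and (West, North); at each, neither player gains by switching.

(North, East) and (West, North)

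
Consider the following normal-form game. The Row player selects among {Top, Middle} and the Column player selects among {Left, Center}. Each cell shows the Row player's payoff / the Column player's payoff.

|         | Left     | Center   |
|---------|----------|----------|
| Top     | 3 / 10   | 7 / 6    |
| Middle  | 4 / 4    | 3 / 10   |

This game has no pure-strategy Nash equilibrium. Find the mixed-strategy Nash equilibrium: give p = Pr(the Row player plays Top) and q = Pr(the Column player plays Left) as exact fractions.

Each player's mixing probability is pinned down by making the *other* player indifferent.
The Column player indifferent between Left and Center: p·10 + (1−p)·4 = p·6 + (1−p)·10 ⟹ 4 + 6p = 10 + (-4)p ⟹ p = 3/5.
The Row player indifferent between Top and Middle: q·3 + (1−q)·7 = q·4 + (1−q)·3 ⟹ 7 + (-4)q = 3 + 1q ⟹ q = 4/5.

p = 3/5, q = 4/5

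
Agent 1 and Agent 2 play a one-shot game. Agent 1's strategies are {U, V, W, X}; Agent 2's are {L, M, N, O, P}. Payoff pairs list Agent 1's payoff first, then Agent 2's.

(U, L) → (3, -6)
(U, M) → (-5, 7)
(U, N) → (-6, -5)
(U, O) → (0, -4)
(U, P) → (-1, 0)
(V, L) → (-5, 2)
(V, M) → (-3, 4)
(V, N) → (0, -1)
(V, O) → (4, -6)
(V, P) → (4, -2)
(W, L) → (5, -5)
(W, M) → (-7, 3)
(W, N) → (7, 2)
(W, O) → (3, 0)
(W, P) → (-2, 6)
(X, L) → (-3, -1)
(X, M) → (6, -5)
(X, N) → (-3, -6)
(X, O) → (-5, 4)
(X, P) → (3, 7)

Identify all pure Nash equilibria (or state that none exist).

A profile is a Nash equilibrium when each player is best-responding to the other.
Agent 1's best responses — vs L: W (payoff 5); vs M: X (payoff 6); vs N: W (payoff 7); vs O: V (payoff 4); vs P: V (payoff 4).
Agent 2's best responses — vs U: M (payoff 7); vs V: M (payoff 4); vs W: P (payoff 6); vs X: P (payoff 7).
No cell has both players best-responding. For instance, Agent 1's best reply to M is X, but against X Agent 2 prefers P over M.

No pure-strategy Nash equilibrium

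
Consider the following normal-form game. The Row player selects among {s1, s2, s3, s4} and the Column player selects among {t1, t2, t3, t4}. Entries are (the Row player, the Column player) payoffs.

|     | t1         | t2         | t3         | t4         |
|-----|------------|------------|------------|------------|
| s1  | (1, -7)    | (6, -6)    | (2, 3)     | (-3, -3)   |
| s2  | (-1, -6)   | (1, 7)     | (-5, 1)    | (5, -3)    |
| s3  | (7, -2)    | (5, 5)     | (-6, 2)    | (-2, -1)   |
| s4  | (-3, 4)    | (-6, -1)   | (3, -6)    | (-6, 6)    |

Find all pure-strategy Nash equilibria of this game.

Find each player's best response to every opponent strategy; NE are the intersections.
The Row player's best responses — vs t1: s3 (payoff 7); vs t2: s1 (payoff 6); vs t3: s4 (payoff 3); vs t4: s2 (payoff 5).
The Column player's best responses — vs s1: t3 (payoff 3); vs s2: t2 (payoff 7); vs s3: t2 (payoff 5); vs s4: t4 (payoff 6).
No cell has both players best-responding. For instance, the Row player's best reply to t3 is s4, but against s4 the Column player prefers t4 over t3.

No pure-strategy Nash equilibrium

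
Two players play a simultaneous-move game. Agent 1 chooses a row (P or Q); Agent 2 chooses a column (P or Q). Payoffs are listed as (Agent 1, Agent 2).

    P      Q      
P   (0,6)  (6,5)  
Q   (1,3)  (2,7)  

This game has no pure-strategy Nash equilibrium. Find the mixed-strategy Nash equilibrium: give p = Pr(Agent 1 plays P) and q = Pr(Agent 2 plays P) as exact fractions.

In a mixed NE each player is indifferent between their pure strategies, so the opponent's mix sets the indifference.
Agent 2 indifferent between P and Q: p·6 + (1−p)·3 = p·5 + (1−p)·7 ⟹ 3 + 3p = 7 + (-2)p ⟹ p = 4/5.
Agent 1 indifferent between P and Q: q·0 + (1−q)·6 = q·1 + (1−q)·2 ⟹ 6 + (-6)q = 2 + (-1)q ⟹ q = 4/5.

p = 4/5, q = 4/5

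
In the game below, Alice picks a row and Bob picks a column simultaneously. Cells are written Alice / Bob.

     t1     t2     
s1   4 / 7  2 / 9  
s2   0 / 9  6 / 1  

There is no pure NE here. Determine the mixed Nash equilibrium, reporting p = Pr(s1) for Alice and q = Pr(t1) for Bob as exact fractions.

p = 4/5, q = 1/2

In a mixed NE each player is indifferent between their pure strategies, so the opponent's mix sets the indifference.
Bob indifferent between t1 and t2: p·7 + (1−p)·9 = p·9 + (1−p)·1 ⟹ 9 + (-2)p = 1 + 8p ⟹ p = 4/5.
Alice indifferent between s1 and s2: q·4 + (1−q)·2 = q·0 + (1−q)·6 ⟹ 2 + 2q = 6 + (-6)q ⟹ q = 1/2.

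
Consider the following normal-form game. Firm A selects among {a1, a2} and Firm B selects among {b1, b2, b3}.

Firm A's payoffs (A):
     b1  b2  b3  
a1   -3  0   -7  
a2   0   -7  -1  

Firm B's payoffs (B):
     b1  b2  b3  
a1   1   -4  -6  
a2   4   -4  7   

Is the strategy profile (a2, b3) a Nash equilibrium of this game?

Holding Firm B at b3: Firm A gets -1 from a2, versus -7 from a1. No profitable deviation for Firm A.
Holding Firm A at a2: Firm B gets 7 from b3, versus 4 from b1, -4 from b2. No profitable deviation for Firm B either.

Yes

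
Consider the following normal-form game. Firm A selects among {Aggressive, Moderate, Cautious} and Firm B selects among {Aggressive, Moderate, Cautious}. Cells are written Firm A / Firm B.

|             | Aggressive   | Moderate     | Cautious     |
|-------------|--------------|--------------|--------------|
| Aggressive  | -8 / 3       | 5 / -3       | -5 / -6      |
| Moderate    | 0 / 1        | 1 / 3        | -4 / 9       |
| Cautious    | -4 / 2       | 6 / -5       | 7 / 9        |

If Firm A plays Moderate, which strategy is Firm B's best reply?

Cautious

With Firm A fixed at Moderate, Firm B's payoffs are: Aggressive → 1, Moderate → 3, Cautious → 9.
The maximum is 9, achieved by Cautious.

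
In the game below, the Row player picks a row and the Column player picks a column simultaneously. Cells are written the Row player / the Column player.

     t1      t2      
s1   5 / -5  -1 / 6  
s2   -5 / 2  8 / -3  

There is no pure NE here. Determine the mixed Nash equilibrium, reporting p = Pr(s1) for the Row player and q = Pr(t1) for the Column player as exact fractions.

p = 5/16, q = 9/19

In a mixed NE each player is indifferent between their pure strategies, so the opponent's mix sets the indifference.
The Column player indifferent between t1 and t2: p·(-5) + (1−p)·2 = p·6 + (1−p)·(-3) ⟹ 2 + (-7)p = (-3) + 9p ⟹ p = 5/16.
The Row player indifferent between s1 and s2: q·5 + (1−q)·(-1) = q·(-5) + (1−q)·8 ⟹ (-1) + 6q = 8 + (-13)q ⟹ q = 9/19.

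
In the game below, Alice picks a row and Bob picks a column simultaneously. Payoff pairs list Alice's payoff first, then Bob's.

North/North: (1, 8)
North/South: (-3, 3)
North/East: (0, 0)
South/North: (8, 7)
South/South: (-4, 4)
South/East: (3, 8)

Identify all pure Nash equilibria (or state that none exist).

(South, East)

Check mutual best responses: a cell is a NE iff neither player can gain by unilaterally deviating.
Alice's best responses — vs North: South (payoff 8); vs South: North (payoff -3); vs East: South (payoff 3).
Bob's best responses — vs North: North (payoff 8); vs South: East (payoff 8).
The only mutual best response is (South, East); neither player gains by switching there.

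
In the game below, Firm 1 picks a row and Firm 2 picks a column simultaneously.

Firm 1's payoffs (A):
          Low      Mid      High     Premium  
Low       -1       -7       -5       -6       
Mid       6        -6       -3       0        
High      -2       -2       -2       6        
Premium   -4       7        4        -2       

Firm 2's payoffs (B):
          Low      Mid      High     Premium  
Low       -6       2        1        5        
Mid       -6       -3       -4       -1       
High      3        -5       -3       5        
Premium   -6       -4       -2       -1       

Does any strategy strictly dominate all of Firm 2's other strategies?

Premium

A strategy is strictly dominant if it gives Firm 2 a strictly higher payoff than every other strategy, against every choice by the opponent.
Premium strictly dominates: vs Low: 5 > each of {-6, 2, 1}; vs Mid: -1 > each of {-6, -3, -4}; vs High: 5 > each of {3, -5, -3}; vs Premium: -1 > each of {-6, -4, -2}.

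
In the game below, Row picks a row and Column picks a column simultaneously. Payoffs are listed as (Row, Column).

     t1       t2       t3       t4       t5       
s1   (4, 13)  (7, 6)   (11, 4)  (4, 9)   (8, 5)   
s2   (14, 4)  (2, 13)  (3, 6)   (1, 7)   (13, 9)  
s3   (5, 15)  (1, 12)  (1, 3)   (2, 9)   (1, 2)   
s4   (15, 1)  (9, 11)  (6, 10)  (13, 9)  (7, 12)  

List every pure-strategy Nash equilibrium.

Find each player's best response to every opponent strategy; NE are the intersections.
Row's best responses — vs t1: s4 (payoff 15); vs t2: s4 (payoff 9); vs t3: s1 (payoff 11); vs t4: s4 (payoff 13); vs t5: s2 (payoff 13).
Column's best responses — vs s1: t1 (payoff 13); vs s2: t2 (payoff 13); vs s3: t1 (payoff 15); vs s4: t5 (payoff 12).
No cell has both players best-responding. For instance, Row's best reply to t1 is s4, but against s4 Column prefers t5 over t1.

None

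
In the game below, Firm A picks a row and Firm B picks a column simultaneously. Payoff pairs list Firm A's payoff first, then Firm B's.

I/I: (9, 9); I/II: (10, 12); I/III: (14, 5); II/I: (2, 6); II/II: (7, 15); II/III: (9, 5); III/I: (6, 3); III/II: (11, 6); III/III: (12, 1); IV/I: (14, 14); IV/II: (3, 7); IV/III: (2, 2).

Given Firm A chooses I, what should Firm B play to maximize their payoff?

II

With Firm A fixed at I, Firm B's payoffs are: I → 9, II → 12, III → 5.
The maximum is 12, achieved by II.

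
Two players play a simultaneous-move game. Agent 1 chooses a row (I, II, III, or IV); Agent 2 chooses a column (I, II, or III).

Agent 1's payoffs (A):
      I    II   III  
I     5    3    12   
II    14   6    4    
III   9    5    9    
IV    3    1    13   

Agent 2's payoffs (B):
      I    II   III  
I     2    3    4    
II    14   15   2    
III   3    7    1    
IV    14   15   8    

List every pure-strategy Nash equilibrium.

(II, II)

Find each player's best response to every opponent strategy; NE are the intersections.
Agent 1's best responses — vs I: II (payoff 14); vs II: II (payoff 6); vs III: IV (payoff 13).
Agent 2's best responses — vs I: III (payoff 4); vs II: II (payoff 15); vs III: II (payoff 7); vs IV: II (payoff 15).
The only mutual best response is (II, II); neither player gains by switching there.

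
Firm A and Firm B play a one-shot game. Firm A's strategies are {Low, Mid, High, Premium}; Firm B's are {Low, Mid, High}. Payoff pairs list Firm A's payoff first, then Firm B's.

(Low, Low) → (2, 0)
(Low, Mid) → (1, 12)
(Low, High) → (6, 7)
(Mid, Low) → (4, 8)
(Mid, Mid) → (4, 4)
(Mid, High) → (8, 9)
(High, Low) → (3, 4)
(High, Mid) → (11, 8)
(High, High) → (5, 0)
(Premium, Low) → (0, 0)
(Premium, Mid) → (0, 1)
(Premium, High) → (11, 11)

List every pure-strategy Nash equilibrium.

Find each player's best response to every opponent strategy; NE are the intersections.
Firm A's best responses — vs Low: Mid (payoff 4); vs Mid: High (payoff 11); vs High: Premium (payoff 11).
Firm B's best responses — vs Low: Mid (payoff 12); vs Mid: High (payoff 9); vs High: Mid (payoff 8); vs Premium: High (payoff 11).
Mutual best responses occur at (High, Mid) and (Premium, High); at each, neither player gains by switching.

(High, Mid) and (Premium, High)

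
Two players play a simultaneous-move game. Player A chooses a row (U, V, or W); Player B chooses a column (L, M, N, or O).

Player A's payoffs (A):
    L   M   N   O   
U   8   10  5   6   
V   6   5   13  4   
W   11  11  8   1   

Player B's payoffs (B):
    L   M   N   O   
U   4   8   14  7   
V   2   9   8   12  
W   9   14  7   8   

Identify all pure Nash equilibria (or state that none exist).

(W, M)

Find each player's best response to every opponent strategy; NE are the intersections.
Player A's best responses — vs L: W (payoff 11); vs M: W (payoff 11); vs N: V (payoff 13); vs O: U (payoff 6).
Player B's best responses — vs U: N (payoff 14); vs V: O (payoff 12); vs W: M (payoff 14).
The only mutual best response is (W, M); neither player gains by switching there.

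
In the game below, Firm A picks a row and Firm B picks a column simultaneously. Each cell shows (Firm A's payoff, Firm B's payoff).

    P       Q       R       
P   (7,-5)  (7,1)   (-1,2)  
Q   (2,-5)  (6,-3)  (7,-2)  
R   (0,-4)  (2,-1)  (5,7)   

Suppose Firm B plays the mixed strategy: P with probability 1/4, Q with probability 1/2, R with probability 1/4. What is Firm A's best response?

Q

Compute Firm A's expected payoff from each pure strategy against the given mix.
P: (1/4)·7 + (1/2)·7 + (1/4)·(-1) = 5
Q: (1/4)·2 + (1/2)·6 + (1/4)·7 = 21/4
R: (1/4)·0 + (1/2)·2 + (1/4)·5 = 9/4
Highest expected payoff is 21/4, from Q.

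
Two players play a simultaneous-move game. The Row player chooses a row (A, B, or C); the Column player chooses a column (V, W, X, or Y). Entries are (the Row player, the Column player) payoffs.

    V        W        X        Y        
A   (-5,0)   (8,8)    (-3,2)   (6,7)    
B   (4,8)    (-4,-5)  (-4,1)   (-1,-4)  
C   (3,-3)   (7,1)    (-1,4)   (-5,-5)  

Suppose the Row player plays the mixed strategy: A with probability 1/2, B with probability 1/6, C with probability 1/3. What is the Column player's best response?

The Column player's best reply maximizes expected payoff against the mix.
V: (1/2)·0 + (1/6)·8 + (1/3)·(-3) = 1/3
W: (1/2)·8 + (1/6)·(-5) + (1/3)·1 = 7/2
X: (1/2)·2 + (1/6)·1 + (1/3)·4 = 5/2
Y: (1/2)·7 + (1/6)·(-4) + (1/3)·(-5) = 7/6
Highest expected payoff is 7/2, from W.

W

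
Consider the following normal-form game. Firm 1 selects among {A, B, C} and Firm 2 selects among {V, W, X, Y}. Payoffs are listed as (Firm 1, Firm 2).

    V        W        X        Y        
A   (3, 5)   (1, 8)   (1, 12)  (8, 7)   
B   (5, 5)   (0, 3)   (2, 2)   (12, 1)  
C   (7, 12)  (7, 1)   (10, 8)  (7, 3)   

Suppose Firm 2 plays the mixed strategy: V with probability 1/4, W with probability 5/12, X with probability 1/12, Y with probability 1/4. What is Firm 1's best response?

C

Compute Firm 1's expected payoff from each pure strategy against the given mix.
A: (1/4)·3 + (5/12)·1 + (1/12)·1 + (1/4)·8 = 13/4
B: (1/4)·5 + (5/12)·0 + (1/12)·2 + (1/4)·12 = 53/12
C: (1/4)·7 + (5/12)·7 + (1/12)·10 + (1/4)·7 = 29/4
Highest expected payoff is 29/4, from C.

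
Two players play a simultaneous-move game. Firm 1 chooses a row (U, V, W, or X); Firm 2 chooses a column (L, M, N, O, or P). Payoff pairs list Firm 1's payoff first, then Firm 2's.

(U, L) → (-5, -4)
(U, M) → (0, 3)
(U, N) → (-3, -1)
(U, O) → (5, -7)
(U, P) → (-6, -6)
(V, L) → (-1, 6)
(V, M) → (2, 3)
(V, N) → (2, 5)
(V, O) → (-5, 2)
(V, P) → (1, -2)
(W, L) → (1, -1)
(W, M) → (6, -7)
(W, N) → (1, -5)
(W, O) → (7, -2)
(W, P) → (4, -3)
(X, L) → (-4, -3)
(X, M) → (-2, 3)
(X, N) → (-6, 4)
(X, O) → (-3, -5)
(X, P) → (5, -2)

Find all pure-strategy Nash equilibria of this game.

A profile is a Nash equilibrium when each player is best-responding to the other.
Firm 1's best responses — vs L: W (payoff 1); vs M: W (payoff 6); vs N: V (payoff 2); vs O: W (payoff 7); vs P: X (payoff 5).
Firm 2's best responses — vs U: M (payoff 3); vs V: L (payoff 6); vs W: L (payoff -1); vs X: N (payoff 4).
The only mutual best response is (W, L); neither player gains by switching there.

(W, L)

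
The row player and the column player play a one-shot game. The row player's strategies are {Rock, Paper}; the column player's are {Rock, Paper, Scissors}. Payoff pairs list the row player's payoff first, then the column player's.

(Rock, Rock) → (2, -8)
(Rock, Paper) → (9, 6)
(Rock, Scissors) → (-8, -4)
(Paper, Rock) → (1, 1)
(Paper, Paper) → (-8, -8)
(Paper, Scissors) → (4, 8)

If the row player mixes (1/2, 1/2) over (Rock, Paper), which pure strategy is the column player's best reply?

The column player's best reply maximizes expected payoff against the mix.
Rock: (1/2)·(-8) + (1/2)·1 = -7/2
Paper: (1/2)·6 + (1/2)·(-8) = -1
Scissors: (1/2)·(-4) + (1/2)·8 = 2
Highest expected payoff is 2, from Scissors.

Scissors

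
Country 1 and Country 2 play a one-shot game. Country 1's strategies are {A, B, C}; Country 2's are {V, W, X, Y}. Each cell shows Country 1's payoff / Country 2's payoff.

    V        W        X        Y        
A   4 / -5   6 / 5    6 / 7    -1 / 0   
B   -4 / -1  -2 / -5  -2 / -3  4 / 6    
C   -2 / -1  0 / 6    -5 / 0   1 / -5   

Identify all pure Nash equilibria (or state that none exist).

(A, X) and (B, Y)

Check mutual best responses: a cell is a NE iff neither player can gain by unilaterally deviating.
Country 1's best responses — vs V: A (payoff 4); vs W: A (payoff 6); vs X: A (payoff 6); vs Y: B (payoff 4).
Country 2's best responses — vs A: X (payoff 7); vs B: Y (payoff 6); vs C: W (payoff 6).
Mutual best responses occur at (A, X) and (B, Y); at each, neither player gains by switching.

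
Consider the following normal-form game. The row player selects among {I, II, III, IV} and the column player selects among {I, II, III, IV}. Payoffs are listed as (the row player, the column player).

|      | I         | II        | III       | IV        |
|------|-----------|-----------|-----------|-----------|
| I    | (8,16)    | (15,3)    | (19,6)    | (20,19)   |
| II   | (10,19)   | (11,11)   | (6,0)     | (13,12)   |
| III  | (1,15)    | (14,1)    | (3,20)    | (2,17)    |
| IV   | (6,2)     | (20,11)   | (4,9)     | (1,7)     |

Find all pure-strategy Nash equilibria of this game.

(I, IV), (II, I), and (IV, II)

Find each player's best response to every opponent strategy; NE are the intersections.
The row player's best responses — vs I: II (payoff 10); vs II: IV (payoff 20); vs III: I (payoff 19); vs IV: I (payoff 20).
The column player's best responses — vs I: IV (payoff 19); vs II: I (payoff 19); vs III: III (payoff 20); vs IV: II (payoff 11).
Mutual best responses occur at (I, IV), (II, I), and (IV, II); at each, neither player gains by switching.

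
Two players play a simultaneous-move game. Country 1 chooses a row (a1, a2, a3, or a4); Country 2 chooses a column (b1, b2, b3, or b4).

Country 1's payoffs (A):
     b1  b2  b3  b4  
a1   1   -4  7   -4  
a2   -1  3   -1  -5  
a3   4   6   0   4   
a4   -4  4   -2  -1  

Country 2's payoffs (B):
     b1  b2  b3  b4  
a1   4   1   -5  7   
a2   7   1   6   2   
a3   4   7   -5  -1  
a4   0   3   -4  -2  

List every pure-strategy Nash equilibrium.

(a3, b2)

Check mutual best responses: a cell is a NE iff neither player can gain by unilaterally deviating.
Country 1's best responses — vs b1: a3 (payoff 4); vs b2: a3 (payoff 6); vs b3: a1 (payoff 7); vs b4: a3 (payoff 4).
Country 2's best responses — vs a1: b4 (payoff 7); vs a2: b1 (payoff 7); vs a3: b2 (payoff 7); vs a4: b2 (payoff 3).
The only mutual best response is (a3, b2); neither player gains by switching there.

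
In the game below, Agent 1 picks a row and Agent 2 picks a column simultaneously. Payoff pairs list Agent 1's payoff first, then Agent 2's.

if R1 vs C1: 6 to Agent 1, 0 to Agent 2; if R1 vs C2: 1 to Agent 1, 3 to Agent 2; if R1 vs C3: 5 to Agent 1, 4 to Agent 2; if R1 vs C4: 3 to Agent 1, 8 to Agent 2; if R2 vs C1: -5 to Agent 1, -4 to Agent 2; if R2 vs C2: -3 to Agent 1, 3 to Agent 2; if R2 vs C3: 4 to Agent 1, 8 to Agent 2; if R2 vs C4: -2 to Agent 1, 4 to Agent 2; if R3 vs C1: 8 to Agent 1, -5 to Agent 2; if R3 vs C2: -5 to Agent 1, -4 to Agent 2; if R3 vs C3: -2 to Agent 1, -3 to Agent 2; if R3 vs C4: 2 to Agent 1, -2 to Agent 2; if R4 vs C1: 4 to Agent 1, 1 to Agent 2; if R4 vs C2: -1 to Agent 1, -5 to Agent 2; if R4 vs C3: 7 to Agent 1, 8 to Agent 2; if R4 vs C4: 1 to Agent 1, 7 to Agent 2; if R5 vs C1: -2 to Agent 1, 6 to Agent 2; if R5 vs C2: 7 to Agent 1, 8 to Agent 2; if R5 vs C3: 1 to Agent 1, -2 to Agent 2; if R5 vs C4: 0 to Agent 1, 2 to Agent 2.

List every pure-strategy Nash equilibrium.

(R1, C4), (R4, C3), and (R5, C2)

Check mutual best responses: a cell is a NE iff neither player can gain by unilaterally deviating.
Agent 1's best responses — vs C1: R3 (payoff 8); vs C2: R5 (payoff 7); vs C3: R4 (payoff 7); vs C4: R1 (payoff 3).
Agent 2's best responses — vs R1: C4 (payoff 8); vs R2: C3 (payoff 8); vs R3: C4 (payoff -2); vs R4: C3 (payoff 8); vs R5: C2 (payoff 8).
Mutual best responses occur at (R1, C4), (R4, C3), and (R5, C2); at each, neither player gains by switching.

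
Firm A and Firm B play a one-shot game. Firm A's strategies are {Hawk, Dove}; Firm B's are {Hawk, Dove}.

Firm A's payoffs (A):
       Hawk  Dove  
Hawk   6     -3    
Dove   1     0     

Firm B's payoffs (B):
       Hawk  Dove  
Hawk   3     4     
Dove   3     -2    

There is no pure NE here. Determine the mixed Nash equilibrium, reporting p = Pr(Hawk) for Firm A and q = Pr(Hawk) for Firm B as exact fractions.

p = 5/6, q = 3/8

In a mixed NE each player is indifferent between their pure strategies, so the opponent's mix sets the indifference.
Firm B indifferent between Hawk and Dove: p·3 + (1−p)·3 = p·4 + (1−p)·(-2) ⟹ 3 + 0p = (-2) + 6p ⟹ p = 5/6.
Firm A indifferent between Hawk and Dove: q·6 + (1−q)·(-3) = q·1 + (1−q)·0 ⟹ (-3) + 9q = 0 + 1q ⟹ q = 3/8.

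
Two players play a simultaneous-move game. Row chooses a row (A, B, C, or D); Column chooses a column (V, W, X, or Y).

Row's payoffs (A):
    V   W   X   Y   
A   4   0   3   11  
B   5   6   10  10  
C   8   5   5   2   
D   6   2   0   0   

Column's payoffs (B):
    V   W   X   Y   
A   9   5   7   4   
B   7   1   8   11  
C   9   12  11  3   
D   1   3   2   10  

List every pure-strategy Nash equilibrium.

Find each player's best response to every opponent strategy; NE are the intersections.
Row's best responses — vs V: C (payoff 8); vs W: B (payoff 6); vs X: B (payoff 10); vs Y: A (payoff 11).
Column's best responses — vs A: V (payoff 9); vs B: Y (payoff 11); vs C: W (payoff 12); vs D: Y (payoff 10).
No cell has both players best-responding. For instance, Row's best reply to X is B, but against B Column prefers Y over X.

None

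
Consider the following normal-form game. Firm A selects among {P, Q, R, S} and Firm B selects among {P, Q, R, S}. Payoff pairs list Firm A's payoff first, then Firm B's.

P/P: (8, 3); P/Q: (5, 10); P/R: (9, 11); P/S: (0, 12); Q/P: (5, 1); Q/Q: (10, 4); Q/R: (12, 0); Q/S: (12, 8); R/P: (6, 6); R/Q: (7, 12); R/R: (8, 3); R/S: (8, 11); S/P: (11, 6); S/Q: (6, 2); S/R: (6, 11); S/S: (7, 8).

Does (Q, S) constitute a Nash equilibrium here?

Holding Firm B at S: Firm A gets 12 from Q, versus 0 from P, 8 from R, 7 from S. No profitable deviation for Firm A.
Holding Firm A at Q: Firm B gets 8 from S, versus 1 from P, 4 from Q, 0 from R. No profitable deviation for Firm B either.

Yes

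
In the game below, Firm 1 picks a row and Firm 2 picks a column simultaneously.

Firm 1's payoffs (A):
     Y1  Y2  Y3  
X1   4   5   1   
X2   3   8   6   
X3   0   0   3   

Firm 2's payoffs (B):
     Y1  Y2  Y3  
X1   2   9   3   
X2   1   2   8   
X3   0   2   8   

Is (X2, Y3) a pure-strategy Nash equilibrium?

Yes

Holding Firm 2 at Y3: Firm 1 gets 6 from X2, versus 1 from X1, 3 from X3. No profitable deviation for Firm 1.
Holding Firm 1 at X2: Firm 2 gets 8 from Y3, versus 1 from Y1, 2 from Y2. No profitable deviation for Firm 2 either.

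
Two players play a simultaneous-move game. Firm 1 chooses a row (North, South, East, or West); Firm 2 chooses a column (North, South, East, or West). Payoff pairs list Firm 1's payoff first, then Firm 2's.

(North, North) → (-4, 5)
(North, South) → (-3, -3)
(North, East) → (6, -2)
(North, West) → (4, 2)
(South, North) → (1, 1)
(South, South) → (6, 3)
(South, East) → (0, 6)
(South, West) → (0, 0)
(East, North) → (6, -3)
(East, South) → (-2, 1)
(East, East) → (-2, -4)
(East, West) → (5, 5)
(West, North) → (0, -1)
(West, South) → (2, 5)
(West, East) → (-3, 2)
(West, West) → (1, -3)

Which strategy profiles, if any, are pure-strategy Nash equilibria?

(East, West)

Find each player's best response to every opponent strategy; NE are the intersections.
Firm 1's best responses — vs North: East (payoff 6); vs South: South (payoff 6); vs East: North (payoff 6); vs West: East (payoff 5).
Firm 2's best responses — vs North: North (payoff 5); vs South: East (payoff 6); vs East: West (payoff 5); vs West: South (payoff 5).
The only mutual best response is (East, West); neither player gains by switching there.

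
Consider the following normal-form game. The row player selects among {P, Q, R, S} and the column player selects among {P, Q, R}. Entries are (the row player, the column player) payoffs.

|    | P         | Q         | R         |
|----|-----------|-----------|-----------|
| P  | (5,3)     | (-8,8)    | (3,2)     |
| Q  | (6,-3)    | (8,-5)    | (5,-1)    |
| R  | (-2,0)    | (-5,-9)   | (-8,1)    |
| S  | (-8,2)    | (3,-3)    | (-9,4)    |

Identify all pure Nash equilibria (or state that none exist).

(Q, R)

Check mutual best responses: a cell is a NE iff neither player can gain by unilaterally deviating.
The row player's best responses — vs P: Q (payoff 6); vs Q: Q (payoff 8); vs R: Q (payoff 5).
The column player's best responses — vs P: Q (payoff 8); vs Q: R (payoff -1); vs R: R (payoff 1); vs S: R (payoff 4).
The only mutual best response is (Q, R); neither player gains by switching there.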